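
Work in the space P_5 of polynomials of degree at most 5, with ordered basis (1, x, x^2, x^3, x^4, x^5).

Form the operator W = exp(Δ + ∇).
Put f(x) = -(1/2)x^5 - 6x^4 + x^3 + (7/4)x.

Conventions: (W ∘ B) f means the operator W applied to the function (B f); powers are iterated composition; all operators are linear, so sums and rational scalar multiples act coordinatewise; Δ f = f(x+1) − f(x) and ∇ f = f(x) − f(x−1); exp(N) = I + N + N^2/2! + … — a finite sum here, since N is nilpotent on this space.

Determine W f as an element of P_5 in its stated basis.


the image equals g(x) = -(1/2)x^5 - 11x^4 - 67x^3 - 188x^2 - (1225/4)x - 471/2

order-1 term: -5x^4 - 48x^3 - 4x^2 - 48x + 9/2
order-2 term: -20x^3 - 144x^2 - 28x - 96
order-3 term: -40x^2 - 192x - 32
order-4 term: -40x - 96
order-5 term: -16
the series for exp(Δ + ∇) f terminates at order 5
exp(Δ + ∇) f = -(1/2)x^5 - 11x^4 - 67x^3 - 188x^2 - (1225/4)x - 471/2


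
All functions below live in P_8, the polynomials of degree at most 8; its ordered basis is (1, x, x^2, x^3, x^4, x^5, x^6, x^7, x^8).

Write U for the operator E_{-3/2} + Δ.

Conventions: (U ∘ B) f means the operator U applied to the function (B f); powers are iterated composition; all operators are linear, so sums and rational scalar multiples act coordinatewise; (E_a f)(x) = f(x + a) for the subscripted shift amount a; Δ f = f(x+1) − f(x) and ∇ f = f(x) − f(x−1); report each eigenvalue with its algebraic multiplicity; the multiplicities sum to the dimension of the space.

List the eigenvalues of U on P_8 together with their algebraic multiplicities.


λ = 1 (multiplicity 9)

image of 1: 1
image of x: x - 1/2
image of x^2: x^2 - x + 13/4
image of x^3: x^3 - (3/2)x^2 + (39/4)x - 19/8
image of x^4: x^4 - 2x^3 + (39/2)x^2 - (19/2)x + 97/16
image of x^5: x^5 - (5/2)x^4 + (65/2)x^3 - (95/4)x^2 + (485/16)x - 211/32
image of x^6: x^6 - 3x^5 + (195/4)x^4 - (95/2)x^3 + (1455/16)x^2 - (633/16)x + 793/64
image of x^7: x^7 - (7/2)x^6 + (273/4)x^5 - (665/8)x^4 + (3395/16)x^3 - (4431/32)x^2 + (5551/64)x - 2059/128
image of x^8: x^8 - 4x^7 + 91x^6 - 133x^5 + (3395/8)x^4 - (1477/4)x^3 + (5551/16)x^2 - (2059/16)x + 6817/256
the matrix is upper triangular; its diagonal is (1, 1, 1, 1, 1, 1, 1, 1, 1)
for a triangular matrix the eigenvalues are the diagonal entries, with algebraic multiplicity their repetition count


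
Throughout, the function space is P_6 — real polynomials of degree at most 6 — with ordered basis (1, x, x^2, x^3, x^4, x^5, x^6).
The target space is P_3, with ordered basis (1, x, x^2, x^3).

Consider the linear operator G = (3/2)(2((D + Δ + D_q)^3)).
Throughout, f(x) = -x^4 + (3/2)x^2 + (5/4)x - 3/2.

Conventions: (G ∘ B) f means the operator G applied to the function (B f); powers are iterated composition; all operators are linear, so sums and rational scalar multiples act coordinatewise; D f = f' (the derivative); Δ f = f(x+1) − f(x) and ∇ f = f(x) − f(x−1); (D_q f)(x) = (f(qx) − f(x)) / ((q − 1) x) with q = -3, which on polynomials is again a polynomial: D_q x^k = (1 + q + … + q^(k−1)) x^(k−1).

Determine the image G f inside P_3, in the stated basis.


g(x) = 936x + 684

D f = -4x^3 + 3x + 5/4
Δ f = -4x^3 - 6x^2 - x + 7/4
D_q f = 20x^3 - 3x + 5/4
(D + Δ + D_q) f = 12x^3 - 6x^2 - x + 17/4
D (D + Δ + D_q) f = 36x^2 - 12x - 1
Δ (D + Δ + D_q) f = 36x^2 + 24x + 5
D_q (D + Δ + D_q) f = 84x^2 + 12x - 1
(D + Δ + D_q) (D + Δ + D_q) f = 156x^2 + 24x + 3
D (D + Δ + D_q) (D + Δ + D_q) f = 312x + 24
Δ (D + Δ + D_q) (D + Δ + D_q) f = 312x + 180
D_q (D + Δ + D_q) (D + Δ + D_q) f = -312x + 24
(D + Δ + D_q) (D + Δ + D_q) (D + Δ + D_q) f = 312x + 228
(2((D + Δ + D_q)^3)) f = 624x + 456
((3/2)(2((D + Δ + D_q)^3))) f = 936x + 684


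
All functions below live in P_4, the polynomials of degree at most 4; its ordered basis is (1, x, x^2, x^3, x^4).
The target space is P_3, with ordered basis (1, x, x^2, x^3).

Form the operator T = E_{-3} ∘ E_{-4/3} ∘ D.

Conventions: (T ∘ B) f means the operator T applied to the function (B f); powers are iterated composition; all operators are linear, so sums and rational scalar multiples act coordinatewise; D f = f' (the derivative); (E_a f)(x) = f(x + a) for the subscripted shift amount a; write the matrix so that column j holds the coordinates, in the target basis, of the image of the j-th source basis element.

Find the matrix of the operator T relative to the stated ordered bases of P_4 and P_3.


image of 1: 0
image of x: 1
image of x^2: 2x - 26/3
image of x^3: 3x^2 - 26x + 169/3
image of x^4: 4x^3 - 52x^2 + (676/3)x - 8788/27
each image's coordinates form column j of the matrix

the matrix is [[0, 1, -26/3, 169/3, -8788/27]; [0, 0, 2, -26, 676/3]; [0, 0, 0, 3, -52]; [0, 0, 0, 0, 4]] (rows listed top to bottom)


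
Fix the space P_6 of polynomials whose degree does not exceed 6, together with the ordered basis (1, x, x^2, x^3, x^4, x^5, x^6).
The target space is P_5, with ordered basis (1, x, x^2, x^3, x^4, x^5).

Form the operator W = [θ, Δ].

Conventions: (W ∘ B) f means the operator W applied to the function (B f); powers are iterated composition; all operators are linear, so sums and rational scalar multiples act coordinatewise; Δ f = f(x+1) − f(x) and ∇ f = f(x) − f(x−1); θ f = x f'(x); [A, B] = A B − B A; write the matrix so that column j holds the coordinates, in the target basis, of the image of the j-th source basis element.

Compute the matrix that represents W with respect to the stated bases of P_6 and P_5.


image of 1: 0
image of x: -1
image of x^2: -2x - 2
image of x^3: -3x^2 - 6x - 3
image of x^4: -4x^3 - 12x^2 - 12x - 4
image of x^5: -5x^4 - 20x^3 - 30x^2 - 20x - 5
image of x^6: -6x^5 - 30x^4 - 60x^3 - 60x^2 - 30x - 6
each image's coordinates form column j of the matrix

the matrix is [[0, -1, -2, -3, -4, -5, -6]; [0, 0, -2, -6, -12, -20, -30]; [0, 0, 0, -3, -12, -30, -60]; [0, 0, 0, 0, -4, -20, -60]; [0, 0, 0, 0, 0, -5, -30]; [0, 0, 0, 0, 0, 0, -6]] (rows listed top to bottom)


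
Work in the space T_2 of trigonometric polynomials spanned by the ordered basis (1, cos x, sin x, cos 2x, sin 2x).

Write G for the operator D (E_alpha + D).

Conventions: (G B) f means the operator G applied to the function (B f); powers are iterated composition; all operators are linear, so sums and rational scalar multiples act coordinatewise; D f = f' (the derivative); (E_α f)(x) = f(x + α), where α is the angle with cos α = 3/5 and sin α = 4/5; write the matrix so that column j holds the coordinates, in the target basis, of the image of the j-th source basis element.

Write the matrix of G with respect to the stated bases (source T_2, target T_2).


image of 1: 0
image of cos x: -(9/5)cos x - (3/5)sin x
image of sin x: (3/5)cos x - (9/5)sin x
image of cos 2x: -(148/25)cos 2x + (14/25)sin 2x
image of sin 2x: -(14/25)cos 2x - (148/25)sin 2x
each image's coordinates form column j of the matrix

the matrix is [[0, 0, 0, 0, 0]; [0, -9/5, 3/5, 0, 0]; [0, -3/5, -9/5, 0, 0]; [0, 0, 0, -148/25, -14/25]; [0, 0, 0, 14/25, -148/25]] (rows listed top to bottom)


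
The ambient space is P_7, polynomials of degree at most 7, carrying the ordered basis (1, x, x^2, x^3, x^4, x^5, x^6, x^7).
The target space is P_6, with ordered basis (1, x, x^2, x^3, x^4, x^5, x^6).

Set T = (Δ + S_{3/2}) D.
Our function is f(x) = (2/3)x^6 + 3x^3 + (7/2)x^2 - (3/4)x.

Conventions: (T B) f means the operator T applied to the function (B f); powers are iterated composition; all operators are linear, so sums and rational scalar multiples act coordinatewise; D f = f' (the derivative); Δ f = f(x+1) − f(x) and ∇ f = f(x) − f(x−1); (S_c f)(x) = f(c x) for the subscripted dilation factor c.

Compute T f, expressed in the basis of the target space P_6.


the image equals g(x) = (243/8)x^5 + 20x^4 + 40x^3 + (241/4)x^2 + (97/2)x + 77/4

D f = 4x^5 + 9x^2 + 7x - 3/4
Δ D f = 20x^4 + 40x^3 + 40x^2 + 38x + 20
S_{3/2} D f = (243/8)x^5 + (81/4)x^2 + (21/2)x - 3/4
(Δ + S_{3/2}) D f = (243/8)x^5 + 20x^4 + 40x^3 + (241/4)x^2 + (97/2)x + 77/4


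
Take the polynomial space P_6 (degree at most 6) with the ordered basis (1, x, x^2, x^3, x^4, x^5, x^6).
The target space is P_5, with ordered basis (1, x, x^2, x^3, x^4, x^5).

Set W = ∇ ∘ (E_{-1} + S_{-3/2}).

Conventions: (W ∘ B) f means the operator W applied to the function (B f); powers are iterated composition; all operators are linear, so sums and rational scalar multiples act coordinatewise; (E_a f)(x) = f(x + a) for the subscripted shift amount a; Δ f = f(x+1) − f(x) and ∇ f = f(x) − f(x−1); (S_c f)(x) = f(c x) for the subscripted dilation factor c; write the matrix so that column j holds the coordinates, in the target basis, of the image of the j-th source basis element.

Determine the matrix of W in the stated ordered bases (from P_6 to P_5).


the matrix is [[0, -1/2, -21/4, 29/8, -321/16, 749/32, -4761/64]; [0, 0, 13/2, 9/8, 193/4, -1185/32, 8139/32]; [0, 0, 0, -57/8, -387/8, -95/16, -25335/64]; [0, 0, 0, 0, 97/4, 735/16, 5885/16]; [0, 0, 0, 0, 0, -1055/32, -13815/64]; [0, 0, 0, 0, 0, 0, 2379/32]] (rows listed top to bottom)

image of 1: 0
image of x: -1/2
image of x^2: (13/2)x - 21/4
image of x^3: -(57/8)x^2 + (9/8)x + 29/8
image of x^4: (97/4)x^3 - (387/8)x^2 + (193/4)x - 321/16
image of x^5: -(1055/32)x^4 + (735/16)x^3 - (95/16)x^2 - (1185/32)x + 749/32
image of x^6: (2379/32)x^5 - (13815/64)x^4 + (5885/16)x^3 - (25335/64)x^2 + (8139/32)x - 4761/64
each image's coordinates form column j of the matrix


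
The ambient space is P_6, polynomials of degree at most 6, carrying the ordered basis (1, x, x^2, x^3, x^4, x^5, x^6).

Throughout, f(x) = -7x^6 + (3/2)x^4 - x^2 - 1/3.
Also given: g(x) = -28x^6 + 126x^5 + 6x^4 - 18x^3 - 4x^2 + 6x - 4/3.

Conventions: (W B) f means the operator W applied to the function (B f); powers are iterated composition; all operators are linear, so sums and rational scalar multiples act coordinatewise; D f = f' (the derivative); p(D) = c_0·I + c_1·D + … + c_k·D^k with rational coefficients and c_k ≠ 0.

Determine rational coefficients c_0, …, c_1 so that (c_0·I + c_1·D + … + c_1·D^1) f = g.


D^0 f = -7x^6 + (3/2)x^4 - x^2 - 1/3
D^1 f = -42x^5 + 6x^3 - 2x
matching coefficients of g against c_0 f + c_1 Df + … from the top degree down determines the c_i
solution: c_0 = 4, c_1 = -3

p(D) = 4·I − 3·D, i.e. c_0 = 4, c_1 = -3


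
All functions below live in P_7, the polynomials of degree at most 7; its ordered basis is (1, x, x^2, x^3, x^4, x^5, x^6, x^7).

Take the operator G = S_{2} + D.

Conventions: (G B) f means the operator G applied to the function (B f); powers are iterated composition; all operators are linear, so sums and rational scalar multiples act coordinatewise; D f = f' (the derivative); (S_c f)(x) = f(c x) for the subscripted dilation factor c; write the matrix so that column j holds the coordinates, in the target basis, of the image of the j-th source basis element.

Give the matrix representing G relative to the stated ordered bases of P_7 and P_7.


the matrix is [[1, 1, 0, 0, 0, 0, 0, 0]; [0, 2, 2, 0, 0, 0, 0, 0]; [0, 0, 4, 3, 0, 0, 0, 0]; [0, 0, 0, 8, 4, 0, 0, 0]; [0, 0, 0, 0, 16, 5, 0, 0]; [0, 0, 0, 0, 0, 32, 6, 0]; [0, 0, 0, 0, 0, 0, 64, 7]; [0, 0, 0, 0, 0, 0, 0, 128]] (rows listed top to bottom)

image of 1: 1
image of x: 2x + 1
image of x^2: 4x^2 + 2x
image of x^3: 8x^3 + 3x^2
image of x^4: 16x^4 + 4x^3
image of x^5: 32x^5 + 5x^4
image of x^6: 64x^6 + 6x^5
image of x^7: 128x^7 + 7x^6
each image's coordinates form column j of the matrix


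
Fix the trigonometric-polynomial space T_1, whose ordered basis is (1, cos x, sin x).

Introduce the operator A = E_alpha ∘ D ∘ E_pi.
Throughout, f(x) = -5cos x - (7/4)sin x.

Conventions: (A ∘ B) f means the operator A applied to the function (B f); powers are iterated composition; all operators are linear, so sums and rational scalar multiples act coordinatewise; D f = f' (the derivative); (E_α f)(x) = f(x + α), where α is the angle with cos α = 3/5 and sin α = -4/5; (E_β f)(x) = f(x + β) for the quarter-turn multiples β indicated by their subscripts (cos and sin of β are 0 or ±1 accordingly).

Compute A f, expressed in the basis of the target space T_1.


E_pi f = 5cos x + (7/4)sin x
D E_pi f = (7/4)cos x - 5sin x
E_alpha (D ∘ E_pi) f = (101/20)cos x - (8/5)sin x

the image equals g(x) = (101/20)cos x - (8/5)sin x


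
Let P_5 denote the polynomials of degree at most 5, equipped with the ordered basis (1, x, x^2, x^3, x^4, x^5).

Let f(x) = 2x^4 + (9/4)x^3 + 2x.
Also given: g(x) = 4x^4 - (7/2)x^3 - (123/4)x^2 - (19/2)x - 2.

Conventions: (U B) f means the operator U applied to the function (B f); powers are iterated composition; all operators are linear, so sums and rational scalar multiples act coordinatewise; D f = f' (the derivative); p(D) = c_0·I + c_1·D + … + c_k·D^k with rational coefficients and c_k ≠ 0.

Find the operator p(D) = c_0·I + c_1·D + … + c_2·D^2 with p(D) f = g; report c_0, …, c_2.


c_0 = 2, c_1 = -1, c_2 = -1

D^0 f = 2x^4 + (9/4)x^3 + 2x
D^1 f = 8x^3 + (27/4)x^2 + 2
D^2 f = 24x^2 + (27/2)x
matching coefficients of g against c_0 f + c_1 Df + … from the top degree down determines the c_i
solution: c_0 = 2, c_1 = -1, c_2 = -1


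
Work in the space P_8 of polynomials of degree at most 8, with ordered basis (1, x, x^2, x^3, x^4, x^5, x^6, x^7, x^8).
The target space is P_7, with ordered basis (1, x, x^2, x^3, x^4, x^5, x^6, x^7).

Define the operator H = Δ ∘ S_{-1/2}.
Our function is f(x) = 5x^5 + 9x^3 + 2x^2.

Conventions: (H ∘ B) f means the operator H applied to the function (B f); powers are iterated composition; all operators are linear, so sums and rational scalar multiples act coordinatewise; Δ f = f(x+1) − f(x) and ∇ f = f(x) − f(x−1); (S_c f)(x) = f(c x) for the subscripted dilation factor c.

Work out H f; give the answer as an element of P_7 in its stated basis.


S_{-1/2} f = -(5/32)x^5 - (9/8)x^3 + (1/2)x^2
Δ S_{-1/2} f = -(25/32)x^4 - (25/16)x^3 - (79/16)x^2 - (101/32)x - 25/32

the result is g(x) = -(25/32)x^4 - (25/16)x^3 - (79/16)x^2 - (101/32)x - 25/32


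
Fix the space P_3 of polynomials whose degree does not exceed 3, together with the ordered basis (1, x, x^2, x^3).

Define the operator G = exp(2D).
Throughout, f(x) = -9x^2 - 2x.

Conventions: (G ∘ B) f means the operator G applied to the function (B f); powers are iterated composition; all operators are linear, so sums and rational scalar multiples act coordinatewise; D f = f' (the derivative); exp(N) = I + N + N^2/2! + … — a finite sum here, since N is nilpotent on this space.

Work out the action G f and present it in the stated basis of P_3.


the image equals g(x) = -9x^2 - 38x - 40

order-1 term: -36x - 4
order-2 term: -36
the series for exp(2D) f terminates at order 2
exp(2D) f = -9x^2 - 38x - 40


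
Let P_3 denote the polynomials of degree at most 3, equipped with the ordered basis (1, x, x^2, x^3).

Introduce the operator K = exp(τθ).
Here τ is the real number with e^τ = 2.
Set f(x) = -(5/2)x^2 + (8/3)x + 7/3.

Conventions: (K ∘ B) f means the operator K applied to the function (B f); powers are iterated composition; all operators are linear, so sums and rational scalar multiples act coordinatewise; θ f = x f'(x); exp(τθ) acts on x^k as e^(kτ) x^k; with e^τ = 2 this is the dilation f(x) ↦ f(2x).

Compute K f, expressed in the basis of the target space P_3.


the result is g(x) = -10x^2 + (16/3)x + 7/3

exp(τθ) x^k = e^(kτ) x^k; with e^τ = 2 this sends x^k to 2^k x^k
x ↦ 2 x
x^2 ↦ 4 x^2
applying this coordinatewise to f: exp(τθ) f = -10x^2 + (16/3)x + 7/3


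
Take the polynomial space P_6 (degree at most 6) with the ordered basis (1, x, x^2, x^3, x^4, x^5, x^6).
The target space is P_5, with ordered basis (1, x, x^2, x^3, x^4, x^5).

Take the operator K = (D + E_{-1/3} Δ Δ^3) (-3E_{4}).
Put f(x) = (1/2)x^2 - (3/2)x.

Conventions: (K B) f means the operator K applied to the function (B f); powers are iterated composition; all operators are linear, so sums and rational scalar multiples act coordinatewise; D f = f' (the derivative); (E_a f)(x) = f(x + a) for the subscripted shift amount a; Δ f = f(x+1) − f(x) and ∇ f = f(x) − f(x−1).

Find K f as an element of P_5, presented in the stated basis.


g(x) = -3x - 15/2

E_{4} f = (1/2)x^2 + (5/2)x + 2
(-3E_{4}) f = -(3/2)x^2 - (15/2)x - 6
D (-3E_{4}) f = -3x - 15/2
Δ (-3E_{4}) f = -3x - 9
Δ Δ (-3E_{4}) f = -3
Δ Δ Δ (-3E_{4}) f = 0
Δ Δ^3 (-3E_{4}) f = 0
E_{-1/3} Δ Δ^3 (-3E_{4}) f = 0
(D + E_{-1/3} Δ Δ^3) (-3E_{4}) f = -3x - 15/2


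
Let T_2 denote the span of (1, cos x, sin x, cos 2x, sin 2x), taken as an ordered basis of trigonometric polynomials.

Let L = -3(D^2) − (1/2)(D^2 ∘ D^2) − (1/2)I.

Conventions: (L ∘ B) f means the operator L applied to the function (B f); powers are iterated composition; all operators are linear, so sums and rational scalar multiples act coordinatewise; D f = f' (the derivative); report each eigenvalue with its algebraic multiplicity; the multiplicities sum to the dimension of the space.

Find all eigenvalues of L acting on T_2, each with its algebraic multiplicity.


λ = -1/2 (multiplicity 1), λ = 2 (multiplicity 2), λ = 7/2 (multiplicity 2)

image of 1: -1/2
image of cos x: 2cos x
image of sin x: 2sin x
image of cos 2x: (7/2)cos 2x
image of sin 2x: (7/2)sin 2x
the matrix is diagonal; its diagonal is (-1/2, 2, 2, 7/2, 7/2)
for a triangular matrix the eigenvalues are the diagonal entries, with algebraic multiplicity their repetition count


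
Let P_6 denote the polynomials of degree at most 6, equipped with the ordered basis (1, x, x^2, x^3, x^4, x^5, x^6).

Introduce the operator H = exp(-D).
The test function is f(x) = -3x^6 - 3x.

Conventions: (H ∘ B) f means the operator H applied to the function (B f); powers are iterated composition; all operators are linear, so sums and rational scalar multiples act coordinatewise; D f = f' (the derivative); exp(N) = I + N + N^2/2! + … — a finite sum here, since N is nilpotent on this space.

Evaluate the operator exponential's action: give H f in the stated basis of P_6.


the image equals g(x) = -3x^6 + 18x^5 - 45x^4 + 60x^3 - 45x^2 + 15x

order-1 term: 18x^5 + 3
order-2 term: -45x^4
order-3 term: 60x^3
order-4 term: -45x^2
order-5 term: 18x
order-6 term: -3
the series for exp(-D) f terminates at order 6
exp(-D) f = -3x^6 + 18x^5 - 45x^4 + 60x^3 - 45x^2 + 15x


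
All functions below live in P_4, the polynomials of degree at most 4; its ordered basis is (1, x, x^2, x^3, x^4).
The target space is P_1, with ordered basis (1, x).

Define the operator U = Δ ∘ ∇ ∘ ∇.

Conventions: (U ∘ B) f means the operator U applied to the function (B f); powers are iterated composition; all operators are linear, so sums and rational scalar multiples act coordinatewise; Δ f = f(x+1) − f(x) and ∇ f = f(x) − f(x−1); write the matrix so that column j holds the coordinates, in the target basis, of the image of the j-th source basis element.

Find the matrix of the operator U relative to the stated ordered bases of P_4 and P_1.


the matrix is [[0, 0, 0, 6, -12]; [0, 0, 0, 0, 24]] (rows listed top to bottom)

image of 1: 0
image of x: 0
image of x^2: 0
image of x^3: 6
image of x^4: 24x - 12
each image's coordinates form column j of the matrix


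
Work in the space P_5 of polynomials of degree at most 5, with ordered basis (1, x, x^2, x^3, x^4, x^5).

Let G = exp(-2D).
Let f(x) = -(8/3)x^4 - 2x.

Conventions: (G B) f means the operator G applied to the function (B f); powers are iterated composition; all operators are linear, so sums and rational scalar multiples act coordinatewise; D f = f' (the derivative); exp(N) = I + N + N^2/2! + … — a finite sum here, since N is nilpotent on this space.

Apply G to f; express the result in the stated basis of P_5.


the result is g(x) = -(8/3)x^4 + (64/3)x^3 - 64x^2 + (250/3)x - 116/3

order-1 term: (64/3)x^3 + 4
order-2 term: -64x^2
order-3 term: (256/3)x
order-4 term: -128/3
the series for exp(-2D) f terminates at order 4
exp(-2D) f = -(8/3)x^4 + (64/3)x^3 - 64x^2 + (250/3)x - 116/3


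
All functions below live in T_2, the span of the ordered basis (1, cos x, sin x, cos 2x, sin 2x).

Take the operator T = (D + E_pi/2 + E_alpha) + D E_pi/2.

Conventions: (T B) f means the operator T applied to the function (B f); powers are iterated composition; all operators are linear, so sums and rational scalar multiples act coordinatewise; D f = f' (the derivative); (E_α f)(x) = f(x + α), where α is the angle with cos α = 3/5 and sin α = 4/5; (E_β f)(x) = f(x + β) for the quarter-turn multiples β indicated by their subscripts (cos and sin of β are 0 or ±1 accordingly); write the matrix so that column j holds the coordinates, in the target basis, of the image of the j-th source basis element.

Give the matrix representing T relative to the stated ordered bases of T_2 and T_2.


the matrix is [[2, 0, 0, 0, 0]; [0, -2/5, 14/5, 0, 0]; [0, -14/5, -2/5, 0, 0]; [0, 0, 0, -32/25, 24/25]; [0, 0, 0, -24/25, -32/25]] (rows listed top to bottom)

image of 1: 2
image of cos x: -(2/5)cos x - (14/5)sin x
image of sin x: (14/5)cos x - (2/5)sin x
image of cos 2x: -(32/25)cos 2x - (24/25)sin 2x
image of sin 2x: (24/25)cos 2x - (32/25)sin 2x
each image's coordinates form column j of the matrix


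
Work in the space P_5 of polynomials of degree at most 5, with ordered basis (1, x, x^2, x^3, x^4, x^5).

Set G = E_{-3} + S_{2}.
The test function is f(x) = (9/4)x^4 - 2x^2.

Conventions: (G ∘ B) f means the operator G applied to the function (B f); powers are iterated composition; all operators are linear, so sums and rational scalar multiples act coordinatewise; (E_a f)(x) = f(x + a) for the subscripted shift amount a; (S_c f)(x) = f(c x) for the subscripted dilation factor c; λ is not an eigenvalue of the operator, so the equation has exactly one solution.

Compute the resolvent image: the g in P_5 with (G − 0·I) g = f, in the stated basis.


write g with unknown coordinates in the stated basis and equate coefficients in (G − 0·I) g = f
solving from the highest basis element down gives g = (9/68)x^4 + (3/17)x^3 - (257/170)x^2 + (13/85)x + 2757/680
check: G g = (9/4)x^4 - 2x^2
so G g − 0·g = (9/4)x^4 - 2x^2 = f ✓

g(x) = (9/68)x^4 + (3/17)x^3 - (257/170)x^2 + (13/85)x + 2757/680


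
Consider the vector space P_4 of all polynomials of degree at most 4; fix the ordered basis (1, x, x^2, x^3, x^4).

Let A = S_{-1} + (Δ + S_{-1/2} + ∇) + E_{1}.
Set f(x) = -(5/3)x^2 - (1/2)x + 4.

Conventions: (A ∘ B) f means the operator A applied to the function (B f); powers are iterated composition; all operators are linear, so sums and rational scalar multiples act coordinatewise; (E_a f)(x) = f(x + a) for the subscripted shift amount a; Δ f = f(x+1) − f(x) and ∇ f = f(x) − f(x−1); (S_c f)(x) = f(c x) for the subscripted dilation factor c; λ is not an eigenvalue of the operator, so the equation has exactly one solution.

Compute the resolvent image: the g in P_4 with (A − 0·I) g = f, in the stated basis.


g(x) = -(20/27)x^2 - (71/9)x + 767/81

write g with unknown coordinates in the stated basis and equate coefficients in (A − 0·I) g = f
solving from the highest basis element down gives g = -(20/27)x^2 - (71/9)x + 767/81
check: A g = -(5/3)x^2 - (1/2)x + 4
so A g − 0·g = -(5/3)x^2 - (1/2)x + 4 = f ✓


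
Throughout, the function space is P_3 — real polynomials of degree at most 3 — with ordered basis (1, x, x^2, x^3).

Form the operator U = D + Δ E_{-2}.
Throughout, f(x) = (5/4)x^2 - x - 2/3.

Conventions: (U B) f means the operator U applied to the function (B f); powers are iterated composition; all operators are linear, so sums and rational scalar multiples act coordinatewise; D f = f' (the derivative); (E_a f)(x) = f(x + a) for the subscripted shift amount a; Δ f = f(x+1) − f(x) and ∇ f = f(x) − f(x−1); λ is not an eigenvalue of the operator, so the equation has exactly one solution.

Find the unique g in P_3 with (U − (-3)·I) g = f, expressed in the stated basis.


write g with unknown coordinates in the stated basis and equate coefficients in (U − (-3)·I) g = f
solving from the highest basis element down gives g = (5/12)x^2 - (8/9)x + 85/108
check: U g = (5/3)x - 109/36
so U g − (-3)·g = (5/4)x^2 - x - 2/3 = f ✓

g(x) = (5/12)x^2 - (8/9)x + 85/108


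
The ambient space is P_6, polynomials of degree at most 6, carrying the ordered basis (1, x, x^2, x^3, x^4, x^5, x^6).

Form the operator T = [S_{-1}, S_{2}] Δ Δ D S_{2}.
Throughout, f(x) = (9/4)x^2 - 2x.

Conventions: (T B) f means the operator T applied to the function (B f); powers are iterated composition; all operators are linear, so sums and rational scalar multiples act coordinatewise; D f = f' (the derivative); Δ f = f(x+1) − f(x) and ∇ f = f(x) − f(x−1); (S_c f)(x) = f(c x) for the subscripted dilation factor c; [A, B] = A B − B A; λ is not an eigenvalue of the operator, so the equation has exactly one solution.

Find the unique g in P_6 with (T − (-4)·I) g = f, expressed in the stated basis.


the image equals g(x) = (9/16)x^2 - (1/2)x

write g with unknown coordinates in the stated basis and equate coefficients in (T − (-4)·I) g = f
solving from the highest basis element down gives g = (9/16)x^2 - (1/2)x
check: T g = 0
so T g − (-4)·g = (9/4)x^2 - 2x = f ✓


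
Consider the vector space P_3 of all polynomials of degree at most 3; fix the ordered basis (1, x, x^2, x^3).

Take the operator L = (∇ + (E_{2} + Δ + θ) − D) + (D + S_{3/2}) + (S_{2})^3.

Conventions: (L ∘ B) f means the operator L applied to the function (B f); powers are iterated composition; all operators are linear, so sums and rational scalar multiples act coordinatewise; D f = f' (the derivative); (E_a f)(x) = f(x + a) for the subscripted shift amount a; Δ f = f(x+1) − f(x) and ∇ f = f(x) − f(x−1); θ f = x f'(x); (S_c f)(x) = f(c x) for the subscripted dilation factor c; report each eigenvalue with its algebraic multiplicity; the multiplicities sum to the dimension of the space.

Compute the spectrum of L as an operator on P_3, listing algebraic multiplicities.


λ = 3 (multiplicity 1), λ = 23/2 (multiplicity 1), λ = 277/4 (multiplicity 1), λ = 4155/8 (multiplicity 1)

image of 1: 3
image of x: (23/2)x + 4
image of x^2: (277/4)x^2 + 8x + 4
image of x^3: (4155/8)x^3 + 12x^2 + 12x + 10
the matrix is upper triangular; its diagonal is (3, 23/2, 277/4, 4155/8)
for a triangular matrix the eigenvalues are the diagonal entries, with algebraic multiplicity their repetition count


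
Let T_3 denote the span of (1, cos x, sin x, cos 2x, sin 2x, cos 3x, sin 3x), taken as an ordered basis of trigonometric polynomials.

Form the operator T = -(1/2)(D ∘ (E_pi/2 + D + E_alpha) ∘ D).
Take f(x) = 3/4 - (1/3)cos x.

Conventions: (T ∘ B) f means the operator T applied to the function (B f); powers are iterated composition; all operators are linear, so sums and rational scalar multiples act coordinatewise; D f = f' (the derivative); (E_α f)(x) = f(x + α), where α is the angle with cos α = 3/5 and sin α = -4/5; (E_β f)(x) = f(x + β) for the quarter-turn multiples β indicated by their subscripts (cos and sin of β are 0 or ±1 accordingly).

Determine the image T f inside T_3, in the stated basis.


the image equals g(x) = -(1/10)cos x + (1/5)sin x

D f = (1/3)sin x
E_pi/2 D f = (1/3)cos x
D D f = (1/3)cos x
E_alpha D f = -(4/15)cos x + (1/5)sin x
(E_pi/2 + D + E_alpha) D f = (2/5)cos x + (1/5)sin x
D (E_pi/2 + D + E_alpha) D f = (1/5)cos x - (2/5)sin x
(-(1/2)(D ∘ (E_pi/2 + D + E_alpha) ∘ D)) f = -(1/10)cos x + (1/5)sin x


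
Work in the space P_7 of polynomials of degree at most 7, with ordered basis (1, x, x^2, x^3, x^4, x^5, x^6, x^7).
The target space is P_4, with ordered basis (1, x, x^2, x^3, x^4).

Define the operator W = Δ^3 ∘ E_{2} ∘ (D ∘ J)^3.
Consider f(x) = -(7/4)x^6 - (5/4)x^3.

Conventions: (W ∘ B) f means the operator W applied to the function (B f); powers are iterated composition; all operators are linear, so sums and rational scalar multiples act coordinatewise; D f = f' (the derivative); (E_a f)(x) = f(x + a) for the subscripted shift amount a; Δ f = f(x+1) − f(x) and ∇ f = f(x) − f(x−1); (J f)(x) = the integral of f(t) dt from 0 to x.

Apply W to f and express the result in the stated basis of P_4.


the image equals g(x) = -210x^3 - 2205x^2 - 7875x - 19125/2

J f = -(1/4)x^7 - (5/16)x^4
D J f = -(7/4)x^6 - (5/4)x^3
J (D ∘ J) f = -(1/4)x^7 - (5/16)x^4
D J (D ∘ J) f = -(7/4)x^6 - (5/4)x^3
J (D ∘ J) (D ∘ J) f = -(1/4)x^7 - (5/16)x^4
D J (D ∘ J) (D ∘ J) f = -(7/4)x^6 - (5/4)x^3
E_{2} (D ∘ J)^3 f = -(7/4)x^6 - 21x^5 - 105x^4 - (1125/4)x^3 - (855/2)x^2 - 351x - 122
Δ E_{2} (D ∘ J)^3 f = -(21/2)x^5 - (525/4)x^4 - 665x^3 - 1710x^2 - (8937/4)x - 2375/2
Δ Δ E_{2} (D ∘ J)^3 f = -(105/2)x^4 - 630x^3 - (5775/2)x^2 - (11985/2)x - 4751
Δ Δ Δ E_{2} (D ∘ J)^3 f = -210x^3 - 2205x^2 - 7875x - 19125/2


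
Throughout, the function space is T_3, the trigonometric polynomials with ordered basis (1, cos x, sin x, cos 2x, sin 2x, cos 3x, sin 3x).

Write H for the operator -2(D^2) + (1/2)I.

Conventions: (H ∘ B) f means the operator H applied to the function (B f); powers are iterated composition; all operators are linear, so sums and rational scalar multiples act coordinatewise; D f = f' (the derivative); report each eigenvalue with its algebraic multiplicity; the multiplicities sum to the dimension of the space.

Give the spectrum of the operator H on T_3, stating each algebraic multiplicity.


λ = 1/2 (multiplicity 1), λ = 5/2 (multiplicity 2), λ = 17/2 (multiplicity 2), λ = 37/2 (multiplicity 2)

image of 1: 1/2
image of cos x: (5/2)cos x
image of sin x: (5/2)sin x
image of cos 2x: (17/2)cos 2x
image of sin 2x: (17/2)sin 2x
image of cos 3x: (37/2)cos 3x
image of sin 3x: (37/2)sin 3x
the matrix is diagonal; its diagonal is (1/2, 5/2, 5/2, 17/2, 17/2, 37/2, 37/2)
for a triangular matrix the eigenvalues are the diagonal entries, with algebraic multiplicity their repetition count


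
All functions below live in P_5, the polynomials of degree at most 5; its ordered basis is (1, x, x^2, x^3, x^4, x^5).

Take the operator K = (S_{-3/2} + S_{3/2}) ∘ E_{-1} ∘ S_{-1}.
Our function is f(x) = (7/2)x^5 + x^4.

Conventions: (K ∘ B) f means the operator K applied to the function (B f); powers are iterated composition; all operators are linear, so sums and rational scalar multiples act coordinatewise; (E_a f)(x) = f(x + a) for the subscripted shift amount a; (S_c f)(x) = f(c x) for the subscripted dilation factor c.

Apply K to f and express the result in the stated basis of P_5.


the result is g(x) = (2997/16)x^4 + (369/2)x^2 + 9

S_{-1} f = -(7/2)x^5 + x^4
E_{-1} S_{-1} f = -(7/2)x^5 + (37/2)x^4 - 39x^3 + 41x^2 - (43/2)x + 9/2
S_{-3/2} (E_{-1} ∘ S_{-1}) f = (1701/64)x^5 + (2997/32)x^4 + (1053/8)x^3 + (369/4)x^2 + (129/4)x + 9/2
S_{3/2} (E_{-1} ∘ S_{-1}) f = -(1701/64)x^5 + (2997/32)x^4 - (1053/8)x^3 + (369/4)x^2 - (129/4)x + 9/2
(S_{-3/2} + S_{3/2}) (E_{-1} ∘ S_{-1}) f = (2997/16)x^4 + (369/2)x^2 + 9


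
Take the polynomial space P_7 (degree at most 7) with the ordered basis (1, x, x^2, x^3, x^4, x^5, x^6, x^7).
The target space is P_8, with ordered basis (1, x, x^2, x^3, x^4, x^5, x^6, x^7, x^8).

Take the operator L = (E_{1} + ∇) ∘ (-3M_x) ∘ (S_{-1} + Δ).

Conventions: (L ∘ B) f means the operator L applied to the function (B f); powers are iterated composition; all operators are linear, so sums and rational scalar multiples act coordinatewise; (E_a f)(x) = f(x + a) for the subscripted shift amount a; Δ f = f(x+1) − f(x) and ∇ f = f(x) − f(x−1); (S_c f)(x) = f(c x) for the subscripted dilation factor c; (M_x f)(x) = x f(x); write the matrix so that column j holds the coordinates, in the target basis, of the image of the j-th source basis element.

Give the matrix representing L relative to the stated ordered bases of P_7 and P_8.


the matrix is [[-6, -6, -12, -24, -48, -96, -192, -384]; [-3, 9, -27, -15, -147, -267, -771, -1635]; [0, 3, -24, -63, -180, -495, -1314, -3381]; [0, 0, -3, 15, -114, -150, -1245, -3087]; [0, 0, 0, 3, -42, -180, -720, -2625]; [0, 0, 0, 0, -3, 21, -261, -525]; [0, 0, 0, 0, 0, 3, -60, -357]; [0, 0, 0, 0, 0, 0, -3, 27]; [0, 0, 0, 0, 0, 0, 0, 3]] (rows listed top to bottom)

image of 1: -3x - 6
image of x: 3x^2 + 9x - 6
image of x^2: -3x^3 - 24x^2 - 27x - 12
image of x^3: 3x^4 + 15x^3 - 63x^2 - 15x - 24
image of x^4: -3x^5 - 42x^4 - 114x^3 - 180x^2 - 147x - 48
image of x^5: 3x^6 + 21x^5 - 180x^4 - 150x^3 - 495x^2 - 267x - 96
image of x^6: -3x^7 - 60x^6 - 261x^5 - 720x^4 - 1245x^3 - 1314x^2 - 771x - 192
image of x^7: 3x^8 + 27x^7 - 357x^6 - 525x^5 - 2625x^4 - 3087x^3 - 3381x^2 - 1635x - 384
each image's coordinates form column j of the matrix


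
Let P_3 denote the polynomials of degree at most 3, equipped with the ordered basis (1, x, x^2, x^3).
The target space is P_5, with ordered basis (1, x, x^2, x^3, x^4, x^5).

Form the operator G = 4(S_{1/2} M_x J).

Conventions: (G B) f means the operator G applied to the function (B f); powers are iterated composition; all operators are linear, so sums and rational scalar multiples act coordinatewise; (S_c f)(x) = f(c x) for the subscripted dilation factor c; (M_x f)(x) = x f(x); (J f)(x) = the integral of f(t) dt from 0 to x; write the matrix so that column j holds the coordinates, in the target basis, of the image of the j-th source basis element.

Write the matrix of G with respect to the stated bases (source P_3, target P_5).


the matrix is [[0, 0, 0, 0]; [0, 0, 0, 0]; [1, 0, 0, 0]; [0, 1/4, 0, 0]; [0, 0, 1/12, 0]; [0, 0, 0, 1/32]] (rows listed top to bottom)

image of 1: x^2
image of x: (1/4)x^3
image of x^2: (1/12)x^4
image of x^3: (1/32)x^5
each image's coordinates form column j of the matrix


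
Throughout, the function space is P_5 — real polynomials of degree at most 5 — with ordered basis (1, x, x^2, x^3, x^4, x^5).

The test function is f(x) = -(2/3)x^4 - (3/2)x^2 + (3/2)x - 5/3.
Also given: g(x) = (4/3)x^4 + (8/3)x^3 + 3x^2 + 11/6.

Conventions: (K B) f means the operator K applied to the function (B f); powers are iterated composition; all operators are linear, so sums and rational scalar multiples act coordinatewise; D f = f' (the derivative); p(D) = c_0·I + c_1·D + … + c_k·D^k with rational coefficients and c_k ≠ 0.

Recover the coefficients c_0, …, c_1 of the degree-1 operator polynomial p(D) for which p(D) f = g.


p(D) = -2·I − D, i.e. c_0 = -2, c_1 = -1

D^0 f = -(2/3)x^4 - (3/2)x^2 + (3/2)x - 5/3
D^1 f = -(8/3)x^3 - 3x + 3/2
matching coefficients of g against c_0 f + c_1 Df + … from the top degree down determines the c_i
solution: c_0 = -2, c_1 = -1


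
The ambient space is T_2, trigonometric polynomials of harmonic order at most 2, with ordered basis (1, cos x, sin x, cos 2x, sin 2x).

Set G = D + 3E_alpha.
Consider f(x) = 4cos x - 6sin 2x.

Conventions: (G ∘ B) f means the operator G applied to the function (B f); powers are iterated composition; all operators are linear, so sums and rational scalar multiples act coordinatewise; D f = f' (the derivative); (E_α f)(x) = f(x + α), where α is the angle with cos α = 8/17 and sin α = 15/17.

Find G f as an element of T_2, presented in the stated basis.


D f = -4sin x - 12cos 2x
E_alpha f = (32/17)cos x - (60/17)sin x - (1440/289)cos 2x + (966/289)sin 2x
(3E_alpha) f = (96/17)cos x - (180/17)sin x - (4320/289)cos 2x + (2898/289)sin 2x
(D + 3E_alpha) f = (96/17)cos x - (248/17)sin x - (7788/289)cos 2x + (2898/289)sin 2x

the result is g(x) = (96/17)cos x - (248/17)sin x - (7788/289)cos 2x + (2898/289)sin 2x


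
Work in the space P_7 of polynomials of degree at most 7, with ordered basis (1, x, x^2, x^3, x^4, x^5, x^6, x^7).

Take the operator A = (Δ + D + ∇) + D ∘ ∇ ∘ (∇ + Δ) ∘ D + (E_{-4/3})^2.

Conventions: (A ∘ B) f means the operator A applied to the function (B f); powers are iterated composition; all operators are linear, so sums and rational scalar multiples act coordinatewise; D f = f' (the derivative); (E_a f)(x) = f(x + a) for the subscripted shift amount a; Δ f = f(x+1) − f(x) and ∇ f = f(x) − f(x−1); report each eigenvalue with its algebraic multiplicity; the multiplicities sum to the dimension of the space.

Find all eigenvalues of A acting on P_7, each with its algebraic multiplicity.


λ = 1 (multiplicity 8)

image of 1: 1
image of x: x + 1/3
image of x^2: x^2 + (2/3)x + 64/9
image of x^3: x^3 + x^2 + (64/3)x - 458/27
image of x^4: x^4 + (4/3)x^3 + (128/3)x^2 - (1832/27)x + 7984/81
image of x^5: x^5 + (5/3)x^4 + (640/9)x^3 - (4580/27)x^2 + (39920/81)x - 61442/243
image of x^6: x^6 + 2x^5 + (320/3)x^4 - (9160/27)x^3 + (39920/27)x^2 - (122884/81)x + 612064/729
image of x^7: x^7 + (7/3)x^6 + (448/3)x^5 - (16030/27)x^4 + (279440/81)x^3 - (430094/81)x^2 + (4284448/729)x - 4848398/2187
the matrix is upper triangular; its diagonal is (1, 1, 1, 1, 1, 1, 1, 1)
for a triangular matrix the eigenvalues are the diagonal entries, with algebraic multiplicity their repetition count


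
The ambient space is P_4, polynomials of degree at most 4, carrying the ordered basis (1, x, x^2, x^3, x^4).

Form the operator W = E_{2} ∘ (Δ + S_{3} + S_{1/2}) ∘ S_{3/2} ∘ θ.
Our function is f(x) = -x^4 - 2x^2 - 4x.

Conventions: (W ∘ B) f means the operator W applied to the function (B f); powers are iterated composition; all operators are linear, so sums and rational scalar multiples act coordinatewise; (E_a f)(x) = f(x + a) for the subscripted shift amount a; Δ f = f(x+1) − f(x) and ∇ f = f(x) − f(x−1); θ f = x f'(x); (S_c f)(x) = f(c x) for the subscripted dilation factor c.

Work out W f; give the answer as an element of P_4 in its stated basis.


θ f = -4x^4 - 4x^2 - 4x
S_{3/2} θ f = -(81/4)x^4 - 9x^2 - 6x
Δ (S_{3/2} ∘ θ) f = -81x^3 - (243/2)x^2 - 99x - 141/4
S_{3} (S_{3/2} ∘ θ) f = -(6561/4)x^4 - 81x^2 - 18x
S_{1/2} (S_{3/2} ∘ θ) f = -(81/64)x^4 - (9/4)x^2 - 3x
(Δ + S_{3} + S_{1/2}) (S_{3/2} ∘ θ) f = -(105057/64)x^4 - 81x^3 - (819/4)x^2 - 120x - 141/4
E_{2} (Δ + S_{3} + S_{1/2}) (S_{3/2} ∘ θ) f = -(105057/64)x^4 - (105705/8)x^3 - (320697/8)x^2 - (108879/2)x - 56013/2

the result is g(x) = -(105057/64)x^4 - (105705/8)x^3 - (320697/8)x^2 - (108879/2)x - 56013/2


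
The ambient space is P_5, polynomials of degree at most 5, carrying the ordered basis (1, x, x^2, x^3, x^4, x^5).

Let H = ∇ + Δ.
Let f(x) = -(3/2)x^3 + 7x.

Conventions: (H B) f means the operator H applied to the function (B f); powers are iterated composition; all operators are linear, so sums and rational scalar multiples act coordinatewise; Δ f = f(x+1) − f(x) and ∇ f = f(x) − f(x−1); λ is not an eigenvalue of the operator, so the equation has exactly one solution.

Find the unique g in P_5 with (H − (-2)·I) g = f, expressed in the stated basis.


write g with unknown coordinates in the stated basis and equate coefficients in (H − (-2)·I) g = f
solving from the highest basis element down gives g = -(3/4)x^3 + (9/4)x^2 - x + 7/4
check: H g = -(9/2)x^2 + 9x - 7/2
so H g − (-2)·g = -(3/2)x^3 + 7x = f ✓

g(x) = -(3/4)x^3 + (9/4)x^2 - x + 7/4


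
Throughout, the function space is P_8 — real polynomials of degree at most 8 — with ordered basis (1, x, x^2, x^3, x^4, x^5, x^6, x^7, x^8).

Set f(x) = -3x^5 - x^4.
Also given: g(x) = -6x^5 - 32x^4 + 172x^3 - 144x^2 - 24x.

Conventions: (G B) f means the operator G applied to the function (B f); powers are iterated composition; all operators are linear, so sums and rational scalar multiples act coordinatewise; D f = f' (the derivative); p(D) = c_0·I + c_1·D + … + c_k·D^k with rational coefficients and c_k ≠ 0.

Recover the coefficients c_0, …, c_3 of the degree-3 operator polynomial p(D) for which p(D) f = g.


c_0 = 2, c_1 = 2, c_2 = -3, c_3 = 1

D^0 f = -3x^5 - x^4
D^1 f = -15x^4 - 4x^3
D^2 f = -60x^3 - 12x^2
D^3 f = -180x^2 - 24x
matching coefficients of g against c_0 f + c_1 Df + … from the top degree down determines the c_i
solution: c_0 = 2, c_1 = 2, c_2 = -3, c_3 = 1


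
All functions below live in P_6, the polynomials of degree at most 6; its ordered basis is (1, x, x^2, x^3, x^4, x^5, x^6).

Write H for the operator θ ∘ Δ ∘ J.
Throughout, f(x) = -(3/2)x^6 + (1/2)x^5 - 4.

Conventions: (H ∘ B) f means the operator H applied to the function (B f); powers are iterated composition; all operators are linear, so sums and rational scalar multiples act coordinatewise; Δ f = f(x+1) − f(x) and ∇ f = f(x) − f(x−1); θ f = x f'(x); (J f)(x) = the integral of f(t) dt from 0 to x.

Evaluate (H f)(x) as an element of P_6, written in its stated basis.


the result is g(x) = -9x^6 - 20x^5 - 25x^4 - (35/2)x^3 - (13/2)x^2 - x

J f = -(3/14)x^7 + (1/12)x^6 - 4x
Δ J f = -(3/2)x^6 - 4x^5 - (25/4)x^4 - (35/6)x^3 - (13/4)x^2 - x - 347/84
θ (Δ ∘ J) f = -9x^6 - 20x^5 - 25x^4 - (35/2)x^3 - (13/2)x^2 - x
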